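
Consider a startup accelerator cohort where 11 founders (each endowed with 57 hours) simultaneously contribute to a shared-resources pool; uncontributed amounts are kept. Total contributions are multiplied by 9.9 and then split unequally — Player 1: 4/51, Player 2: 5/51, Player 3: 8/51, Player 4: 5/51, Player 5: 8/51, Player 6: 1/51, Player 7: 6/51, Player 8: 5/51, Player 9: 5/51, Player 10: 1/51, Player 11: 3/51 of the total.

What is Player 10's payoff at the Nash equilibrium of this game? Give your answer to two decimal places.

For player j, contributing a unit is worthwhile iff 9.9 × (j's share) ≥ 1, i.e. iff j's share is at least 0.1010.
Player 3, Player 5 and Player 7 clear that bar, contributing 57 each; the remaining 8 contribute 0. Total contributed: 171.
Player 10 keeps 57 and receives 9.9 × 171 × 1/51 = 33.19 from the shared-resources pool, for a payoff of 90.19.

90.19 hours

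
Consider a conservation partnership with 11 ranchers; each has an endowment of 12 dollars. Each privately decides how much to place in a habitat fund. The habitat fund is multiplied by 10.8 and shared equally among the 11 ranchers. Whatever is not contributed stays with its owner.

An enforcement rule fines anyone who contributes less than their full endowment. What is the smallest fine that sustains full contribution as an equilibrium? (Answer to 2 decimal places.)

Given the others contribute fully, the best deviation is to contribute 0 (any partial contribution still incurs the fine and gives up units whose private return 0.9818 is below 1).
Deviating from 12 to 0 saves 12 dollars but forfeits the deviator's share of the drop in the habitat fund: 10.8/11 × 12 = 11.78.
So the deviation gain is 12 − 11.78 = 0.22, and the fine must be at least 0.22 dollars to wipe it out.

0.22 dollars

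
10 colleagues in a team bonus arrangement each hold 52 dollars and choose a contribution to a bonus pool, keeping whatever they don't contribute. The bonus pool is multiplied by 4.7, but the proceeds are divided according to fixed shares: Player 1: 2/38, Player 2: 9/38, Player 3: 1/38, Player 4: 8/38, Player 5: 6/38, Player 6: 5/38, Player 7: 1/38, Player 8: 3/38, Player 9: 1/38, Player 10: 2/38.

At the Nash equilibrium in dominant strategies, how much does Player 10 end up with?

For player j, contributing a unit is worthwhile iff 4.7 × (j's share) ≥ 1, i.e. iff j's share is at least 0.2128.
Player 2 alone (share 9/38) is above the threshold, contributing 52; the remaining 9 contribute 0. Total contributed: 52.
Player 10 keeps 52 and receives 4.7 × 52 × 2/38 = 12.86 from the bonus pool, for a payoff of 64.86.

64.86 dollars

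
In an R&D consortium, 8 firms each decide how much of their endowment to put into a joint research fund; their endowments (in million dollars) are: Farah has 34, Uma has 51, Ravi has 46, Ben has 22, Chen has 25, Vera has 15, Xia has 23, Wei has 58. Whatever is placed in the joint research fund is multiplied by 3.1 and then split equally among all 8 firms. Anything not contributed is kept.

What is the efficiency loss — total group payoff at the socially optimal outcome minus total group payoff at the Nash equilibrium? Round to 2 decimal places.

The private return per contributed unit is 3.1/8 = 0.3875 < 1 for every player regardless of endowment, so the Nash equilibrium is zero contribution and the group total is Σ E_j = 34 + 51 + 46 + 22 + 25 + 15 + 23 + 58 = 274.
Each contributed unit returns 3.100 to the group, so the social optimum is full contribution by everyone: group total = 3.100 × 274 = 849.40.
Efficiency loss = (3.100 − 1) × 274 = 575.40.

575.40 million dollars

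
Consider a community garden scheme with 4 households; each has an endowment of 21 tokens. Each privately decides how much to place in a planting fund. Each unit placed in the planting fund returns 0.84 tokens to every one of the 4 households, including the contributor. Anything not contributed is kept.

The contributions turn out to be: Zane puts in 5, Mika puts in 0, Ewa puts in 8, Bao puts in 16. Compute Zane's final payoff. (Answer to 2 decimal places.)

Total contributed: 5 + 0 + 8 + 16 = 29.
Each receives 0.84 × 29 = 24.36 from the planting fund.
Zane keeps 21 − 5 = 16, so Zane's payoff is 16 + 24.36 = 40.36.

40.36 tokens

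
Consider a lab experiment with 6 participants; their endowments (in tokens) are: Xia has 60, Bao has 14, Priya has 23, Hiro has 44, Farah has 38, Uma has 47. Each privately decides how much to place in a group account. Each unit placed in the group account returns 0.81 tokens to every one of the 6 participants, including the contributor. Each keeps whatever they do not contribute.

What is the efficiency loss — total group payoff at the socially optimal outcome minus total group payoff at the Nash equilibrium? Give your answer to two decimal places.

The private return per contributed unit is 0.81 < 1 for everyone, so the Nash equilibrium is zero contribution and the group total is Σ E_j = 60 + 14 + 23 + 44 + 38 + 47 = 226.
Each contributed unit returns 4.860 to the group, so the social optimum is full contribution by everyone: group total = 4.860 × 226 = 1098.36.
Efficiency loss = (4.860 − 1) × 226 = 872.36.

872.36 tokens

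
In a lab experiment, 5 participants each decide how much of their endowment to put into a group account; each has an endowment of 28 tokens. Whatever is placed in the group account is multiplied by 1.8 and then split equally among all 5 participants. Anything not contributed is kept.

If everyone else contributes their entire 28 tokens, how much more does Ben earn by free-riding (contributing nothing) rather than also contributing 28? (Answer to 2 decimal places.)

Switching from a contribution of 28 to 0 lets Ben keep an extra 28 tokens, but lowers the group account by 28, which costs Ben their own share of that drop: 1.8/5 × 28 = 10.08.
Net gain = 28 − 10.08 = 17.92. The private return per contributed unit (0.3600) is below 1, so free-riding is indeed the best response regardless of what the others do.

17.92 tokens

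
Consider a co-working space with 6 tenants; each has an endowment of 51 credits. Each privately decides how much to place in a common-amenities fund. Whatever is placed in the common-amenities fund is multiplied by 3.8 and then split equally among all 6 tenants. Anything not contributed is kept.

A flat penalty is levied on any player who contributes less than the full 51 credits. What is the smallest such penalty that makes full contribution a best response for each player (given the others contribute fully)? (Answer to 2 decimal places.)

Given the others contribute fully, the best deviation is to contribute 0 (any partial contribution still incurs the fine and gives up units whose private return 0.6333 is below 1).
Deviating from 51 to 0 saves 51 credits but forfeits the deviator's share of the drop in the common-amenities fund: 3.8/6 × 51 = 32.30.
So the deviation gain is 51 − 32.30 = 18.70, and the fine must be at least 18.70 credits to wipe it out.

18.70 credits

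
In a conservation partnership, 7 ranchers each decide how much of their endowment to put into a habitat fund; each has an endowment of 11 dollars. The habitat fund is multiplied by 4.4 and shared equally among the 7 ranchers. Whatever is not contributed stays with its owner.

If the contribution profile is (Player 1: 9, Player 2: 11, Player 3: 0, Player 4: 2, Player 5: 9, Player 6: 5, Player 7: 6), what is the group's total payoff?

Total contributed: 9 + 11 + 0 + 2 + 9 + 5 + 6 = 42; total kept: 7 × 11 − 42 = 35.
The habitat fund pays out 4.4 × 42 = 184.80 in aggregate.
Group total = 35 + 184.80 = 219.80.

219.80 dollars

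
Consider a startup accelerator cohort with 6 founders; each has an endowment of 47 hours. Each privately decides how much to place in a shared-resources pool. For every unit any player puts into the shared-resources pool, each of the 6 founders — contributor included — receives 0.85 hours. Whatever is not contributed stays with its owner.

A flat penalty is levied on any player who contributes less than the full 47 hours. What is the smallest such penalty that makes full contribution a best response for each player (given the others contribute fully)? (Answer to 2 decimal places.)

7.05 hours

Given the others contribute fully, the best deviation is to contribute 0 (any partial contribution still incurs the fine and gives up units whose private return 0.85 is below 1).
Deviating from 47 to 0 saves 47 hours but forfeits the deviator's share of the drop in the shared-resources pool: 0.85 × 47 = 39.95.
So the deviation gain is 47 − 39.95 = 7.05, and the fine must be at least 7.05 hours to wipe it out.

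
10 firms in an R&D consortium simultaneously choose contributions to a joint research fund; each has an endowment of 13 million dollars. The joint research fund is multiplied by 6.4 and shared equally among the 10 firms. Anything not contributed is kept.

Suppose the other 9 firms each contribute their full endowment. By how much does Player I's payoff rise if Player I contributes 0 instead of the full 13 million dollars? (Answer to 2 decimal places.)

4.68 million dollars

Switching from a contribution of 13 to 0 lets Player I keep an extra 13 million dollars, but lowers the joint research fund by 13, which costs Player I their own share of that drop: 6.4/10 × 13 = 8.32.
Net gain = 13 − 8.32 = 4.68. The private return per contributed unit (0.6400) is below 1, so free-riding is indeed the best response regardless of what the others do.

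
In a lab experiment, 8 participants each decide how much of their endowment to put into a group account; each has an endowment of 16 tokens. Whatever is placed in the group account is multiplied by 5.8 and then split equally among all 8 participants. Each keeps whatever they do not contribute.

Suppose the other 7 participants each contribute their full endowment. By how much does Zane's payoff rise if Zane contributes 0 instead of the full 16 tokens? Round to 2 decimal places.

Switching from a contribution of 16 to 0 lets Zane keep an extra 16 tokens, but lowers the group account by 16, which costs Zane their own share of that drop: 5.8/8 × 16 = 11.60.
Net gain = 16 − 11.60 = 4.40. The private return per contributed unit (0.7250) is below 1, so free-riding is indeed the best response regardless of what the others do.

4.40 tokens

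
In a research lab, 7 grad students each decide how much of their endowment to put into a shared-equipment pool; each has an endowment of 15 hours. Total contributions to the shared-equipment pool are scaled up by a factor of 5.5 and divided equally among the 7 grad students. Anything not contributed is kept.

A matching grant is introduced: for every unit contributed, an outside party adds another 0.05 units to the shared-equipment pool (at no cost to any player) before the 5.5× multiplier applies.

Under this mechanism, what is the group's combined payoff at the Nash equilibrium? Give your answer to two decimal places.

With the mechanism, a contributed unit returns 5.5 × 1.05 / 7 = 0.8250 per unit of net cost — still below 1 — so contributing 0 remains dominant for every player.
At the Nash equilibrium no one contributes; group total payoff = 7 × 15 = 105.

105.00 hours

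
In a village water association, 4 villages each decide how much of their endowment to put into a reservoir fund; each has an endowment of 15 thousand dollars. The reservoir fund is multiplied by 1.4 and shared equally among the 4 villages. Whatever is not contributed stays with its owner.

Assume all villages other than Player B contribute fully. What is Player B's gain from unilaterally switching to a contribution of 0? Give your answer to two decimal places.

Switching from a contribution of 15 to 0 lets Player B keep an extra 15 thousand dollars, but lowers the reservoir fund by 15, which costs Player B their own share of that drop: 1.4/4 × 15 = 5.25.
Net gain = 15 − 5.25 = 9.75. The private return per contributed unit (0.3500) is below 1, so free-riding is indeed the best response regardless of what the others do.

9.75 thousand dollars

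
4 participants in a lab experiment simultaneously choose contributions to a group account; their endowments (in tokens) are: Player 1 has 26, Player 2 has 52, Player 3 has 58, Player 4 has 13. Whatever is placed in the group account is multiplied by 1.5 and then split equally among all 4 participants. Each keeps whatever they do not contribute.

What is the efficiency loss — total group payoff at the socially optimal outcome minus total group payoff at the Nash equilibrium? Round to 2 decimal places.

74.50 tokens

The private return per contributed unit is 1.5/4 = 0.3750 < 1 for every player regardless of endowment, so the Nash equilibrium is zero contribution and the group total is Σ E_j = 26 + 52 + 58 + 13 = 149.
Each contributed unit returns 1.500 to the group, so the social optimum is full contribution by everyone: group total = 1.500 × 149 = 223.50.
Efficiency loss = (1.500 − 1) × 149 = 74.50.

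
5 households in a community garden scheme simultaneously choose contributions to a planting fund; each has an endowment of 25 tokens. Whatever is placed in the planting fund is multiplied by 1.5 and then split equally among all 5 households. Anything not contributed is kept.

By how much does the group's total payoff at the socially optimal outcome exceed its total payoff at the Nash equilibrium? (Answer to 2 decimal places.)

62.50 tokens

Each contributed unit returns 1.5/5 = 0.3000 to its contributor — below 1 — so contributing 0 is dominant for every player. At the Nash equilibrium everyone keeps their 25, and the group total is 5 × 25 = 125.
Each contributed unit returns 1.500 to the group as a whole (0.3000 to each of 5 players), which exceeds 1, so the social optimum is full contribution: group total = 1.500 × 125 = 187.50.
Efficiency loss = 187.50 − 125 = 62.50.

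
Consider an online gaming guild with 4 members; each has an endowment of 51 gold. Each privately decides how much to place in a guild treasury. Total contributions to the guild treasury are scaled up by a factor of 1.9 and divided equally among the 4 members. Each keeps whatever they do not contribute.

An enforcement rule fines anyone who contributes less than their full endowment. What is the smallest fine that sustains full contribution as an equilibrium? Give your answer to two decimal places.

26.78 gold

Given the others contribute fully, the best deviation is to contribute 0 (any partial contribution still incurs the fine and gives up units whose private return 0.4750 is below 1).
Deviating from 51 to 0 saves 51 gold but forfeits the deviator's share of the drop in the guild treasury: 1.9/4 × 51 = 24.22.
So the deviation gain is 51 − 24.22 = 26.78, and the fine must be at least 26.78 gold to wipe it out.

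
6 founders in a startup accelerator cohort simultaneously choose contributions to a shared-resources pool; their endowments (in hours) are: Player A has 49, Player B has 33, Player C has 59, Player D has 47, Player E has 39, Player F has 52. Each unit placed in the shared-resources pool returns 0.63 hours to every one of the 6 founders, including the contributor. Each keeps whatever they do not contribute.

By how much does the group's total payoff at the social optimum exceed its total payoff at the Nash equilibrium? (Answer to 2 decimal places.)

775.62 hours

The private return per contributed unit is 0.63 < 1 for everyone, so the Nash equilibrium is zero contribution and the group total is Σ E_j = 49 + 33 + 59 + 47 + 39 + 52 = 279.
Each contributed unit returns 3.780 to the group, so the social optimum is full contribution by everyone: group total = 3.780 × 279 = 1054.62.
Efficiency loss = (3.780 − 1) × 279 = 775.62.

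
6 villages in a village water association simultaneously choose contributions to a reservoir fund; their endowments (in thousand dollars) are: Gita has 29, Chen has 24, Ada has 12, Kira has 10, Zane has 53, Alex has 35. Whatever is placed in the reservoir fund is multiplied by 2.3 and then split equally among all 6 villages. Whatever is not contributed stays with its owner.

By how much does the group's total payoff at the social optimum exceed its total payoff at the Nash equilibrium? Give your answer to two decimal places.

The private return per contributed unit is 2.3/6 = 0.3833 < 1 for every player regardless of endowment, so the Nash equilibrium is zero contribution and the group total is Σ E_j = 29 + 24 + 12 + 10 + 53 + 35 = 163.
Each contributed unit returns 2.300 to the group, so the social optimum is full contribution by everyone: group total = 2.300 × 163 = 374.90.
Efficiency loss = (2.300 − 1) × 163 = 211.90.

211.90 thousand dollars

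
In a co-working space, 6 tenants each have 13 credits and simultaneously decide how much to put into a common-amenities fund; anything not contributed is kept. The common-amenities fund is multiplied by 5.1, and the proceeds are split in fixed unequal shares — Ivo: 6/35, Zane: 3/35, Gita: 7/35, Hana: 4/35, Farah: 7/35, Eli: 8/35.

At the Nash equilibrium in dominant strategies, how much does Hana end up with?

Each unit j contributes comes back to j as 5.1 × (j's share), so j prefers to contribute only if that share exceeds 1/5.1 = 0.1961; otherwise keeping the unit dominates.
Gita, Farah and Eli clear that bar, contributing 13 each; the remaining 3 contribute 0. Total contributed: 39.
Hana keeps 13 and receives 5.1 × 39 × 4/35 = 22.73 from the common-amenities fund, for a payoff of 35.73.

35.73 credits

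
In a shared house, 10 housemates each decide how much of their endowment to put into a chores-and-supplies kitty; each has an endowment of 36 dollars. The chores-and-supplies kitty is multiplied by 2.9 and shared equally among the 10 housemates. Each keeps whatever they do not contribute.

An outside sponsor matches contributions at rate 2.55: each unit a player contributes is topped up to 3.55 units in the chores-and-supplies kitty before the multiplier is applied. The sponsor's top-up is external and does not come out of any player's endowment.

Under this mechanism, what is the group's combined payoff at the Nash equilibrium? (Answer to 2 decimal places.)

With the mechanism, a contributed unit returns 2.9 × 3.55 / 10 = 1.0295 per unit of net cost to the contributor — now above 1 — so contributing fully is weakly dominant for every player.
So the Nash equilibrium is full contribution by all 10; the group earns 2.9 × 3.55 × 360 = 3706.20.

3706.20 dollars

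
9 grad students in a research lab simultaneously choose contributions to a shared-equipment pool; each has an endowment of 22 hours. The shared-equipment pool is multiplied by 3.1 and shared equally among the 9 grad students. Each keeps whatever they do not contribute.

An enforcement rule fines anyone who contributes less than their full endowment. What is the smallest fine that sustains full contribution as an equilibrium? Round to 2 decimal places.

Given the others contribute fully, the best deviation is to contribute 0 (any partial contribution still incurs the fine and gives up units whose private return 0.3444 is below 1).
Deviating from 22 to 0 saves 22 hours but forfeits the deviator's share of the drop in the shared-equipment pool: 3.1/9 × 22 = 7.58.
So the deviation gain is 22 − 7.58 = 14.42, and the fine must be at least 14.42 hours to wipe it out.

14.42 hours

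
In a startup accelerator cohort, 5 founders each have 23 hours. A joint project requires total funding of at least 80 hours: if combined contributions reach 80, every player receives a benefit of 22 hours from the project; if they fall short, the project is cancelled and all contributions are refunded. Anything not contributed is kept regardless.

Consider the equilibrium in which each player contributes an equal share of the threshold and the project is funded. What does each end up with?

Equal share of the threshold: 80/5 = 16.
At this profile no one gains by cutting their contribution: any cut drops the total below 80, the project is cancelled, contributions are refunded, and the deviator ends with 23, which is less than 23 − 16 + 22 = 29. Contributing more than 16 just wastes the excess. So contributing exactly 16 is a best response.
Each player's payoff: 23 − 16 + 22 = 29.

29 hours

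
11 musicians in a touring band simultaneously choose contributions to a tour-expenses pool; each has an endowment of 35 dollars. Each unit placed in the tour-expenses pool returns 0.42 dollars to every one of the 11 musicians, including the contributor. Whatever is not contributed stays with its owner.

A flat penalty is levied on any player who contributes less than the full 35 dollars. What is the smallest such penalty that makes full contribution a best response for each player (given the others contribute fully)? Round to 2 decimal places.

20.30 dollars

Given the others contribute fully, the best deviation is to contribute 0 (any partial contribution still incurs the fine and gives up units whose private return 0.42 is below 1).
Deviating from 35 to 0 saves 35 dollars but forfeits the deviator's share of the drop in the tour-expenses pool: 0.42 × 35 = 14.70.
So the deviation gain is 35 − 14.70 = 20.30, and the fine must be at least 20.30 dollars to wipe it out.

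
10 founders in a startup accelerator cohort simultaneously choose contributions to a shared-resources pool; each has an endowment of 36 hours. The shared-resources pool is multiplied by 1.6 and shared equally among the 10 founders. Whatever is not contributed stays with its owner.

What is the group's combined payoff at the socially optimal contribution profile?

Each contributed unit returns 1.600 to the group as a whole (0.1600 to each of 10 players), which exceeds 1, so the social optimum is full contribution: group total = 1.600 × 360 = 576.00.

576.00 hours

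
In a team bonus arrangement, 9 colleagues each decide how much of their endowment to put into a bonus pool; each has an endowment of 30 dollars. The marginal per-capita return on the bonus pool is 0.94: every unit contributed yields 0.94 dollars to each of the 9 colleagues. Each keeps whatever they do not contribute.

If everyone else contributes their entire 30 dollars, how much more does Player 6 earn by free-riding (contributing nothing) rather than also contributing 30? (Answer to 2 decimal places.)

1.80 dollars

Switching from a contribution of 30 to 0 lets Player 6 keep an extra 30 dollars, but lowers the bonus pool by 30, which costs Player 6 their own share of that drop: 0.94 × 30 = 28.20.
Net gain = 30 − 28.20 = 1.80. The private return per contributed unit (0.94) is below 1, so free-riding is indeed the best response regardless of what the others do.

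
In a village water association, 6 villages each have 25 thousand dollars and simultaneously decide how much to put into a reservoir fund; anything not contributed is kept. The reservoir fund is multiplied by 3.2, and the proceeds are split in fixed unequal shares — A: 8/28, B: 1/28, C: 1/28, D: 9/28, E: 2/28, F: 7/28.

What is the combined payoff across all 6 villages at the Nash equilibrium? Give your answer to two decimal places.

205.00 thousand dollars

Player j's private return per contributed unit is 3.2 × (j's share). Contributing is weakly dominant for j when that share is at least 1/3.2 = 0.3125, and contributing 0 is dominant otherwise.
Only D (9/28) clears that bar, contributing 25; the remaining 5 contribute 0. Total contributed: 25.
The reservoir fund pays out 3.2 × 25 = 80.00 in total (split across the unequal shares, but the aggregate is all that matters for the group sum).
The 5 free-riders keep 25 each, adding 125. Group total = 125 + 80.00 = 205.00.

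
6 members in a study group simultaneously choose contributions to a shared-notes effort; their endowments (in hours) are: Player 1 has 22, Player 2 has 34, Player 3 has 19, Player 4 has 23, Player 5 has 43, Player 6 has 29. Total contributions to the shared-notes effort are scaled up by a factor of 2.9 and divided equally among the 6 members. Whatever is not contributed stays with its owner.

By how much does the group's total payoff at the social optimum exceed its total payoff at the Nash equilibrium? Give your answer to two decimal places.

The private return per contributed unit is 2.9/6 = 0.4833 < 1 for every player regardless of endowment, so the Nash equilibrium is zero contribution and the group total is Σ E_j = 22 + 34 + 19 + 23 + 43 + 29 = 170.
Each contributed unit returns 2.900 to the group, so the social optimum is full contribution by everyone: group total = 2.900 × 170 = 493.00.
Efficiency loss = (2.900 − 1) × 170 = 323.00.

323.00 hours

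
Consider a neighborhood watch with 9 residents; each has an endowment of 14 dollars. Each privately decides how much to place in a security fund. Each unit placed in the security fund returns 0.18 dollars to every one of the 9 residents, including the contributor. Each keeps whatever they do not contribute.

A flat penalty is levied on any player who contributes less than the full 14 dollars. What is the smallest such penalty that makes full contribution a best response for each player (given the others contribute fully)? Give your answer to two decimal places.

11.48 dollars

Given the others contribute fully, the best deviation is to contribute 0 (any partial contribution still incurs the fine and gives up units whose private return 0.18 is below 1).
Deviating from 14 to 0 saves 14 dollars but forfeits the deviator's share of the drop in the security fund: 0.18 × 14 = 2.52.
So the deviation gain is 14 − 2.52 = 11.48, and the fine must be at least 11.48 dollars to wipe it out.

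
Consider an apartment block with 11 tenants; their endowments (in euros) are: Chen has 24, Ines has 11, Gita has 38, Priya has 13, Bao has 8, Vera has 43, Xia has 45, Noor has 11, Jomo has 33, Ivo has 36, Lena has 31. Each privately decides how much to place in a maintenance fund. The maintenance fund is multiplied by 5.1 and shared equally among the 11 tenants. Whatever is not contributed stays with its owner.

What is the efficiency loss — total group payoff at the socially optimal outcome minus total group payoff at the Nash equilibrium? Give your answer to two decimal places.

1201.30 euros

The private return per contributed unit is 5.1/11 = 0.4636 < 1 for every player regardless of endowment, so the Nash equilibrium is zero contribution and the group total is Σ E_j = 24 + 11 + 38 + 13 + 8 + 43 + 45 + 11 + 33 + 36 + 31 = 293.
Each contributed unit returns 5.100 to the group, so the social optimum is full contribution by everyone: group total = 5.100 × 293 = 1494.30.
Efficiency loss = (5.100 − 1) × 293 = 1201.30.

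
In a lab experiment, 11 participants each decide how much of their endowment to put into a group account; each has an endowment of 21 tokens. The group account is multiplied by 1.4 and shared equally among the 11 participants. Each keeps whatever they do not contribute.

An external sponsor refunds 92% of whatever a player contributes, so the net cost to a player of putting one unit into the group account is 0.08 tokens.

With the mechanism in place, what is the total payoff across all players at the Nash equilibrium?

With the mechanism, a contributed unit returns (1.4/11) / 0.08 = 1.5909 per unit of net cost to the contributor — now above 1 — so contributing fully is weakly dominant for every player.
So the Nash equilibrium is full contribution by all 11; the group earns 11 × (21 × 0.92 + 1.4 × 21) = 535.92.

535.92 tokens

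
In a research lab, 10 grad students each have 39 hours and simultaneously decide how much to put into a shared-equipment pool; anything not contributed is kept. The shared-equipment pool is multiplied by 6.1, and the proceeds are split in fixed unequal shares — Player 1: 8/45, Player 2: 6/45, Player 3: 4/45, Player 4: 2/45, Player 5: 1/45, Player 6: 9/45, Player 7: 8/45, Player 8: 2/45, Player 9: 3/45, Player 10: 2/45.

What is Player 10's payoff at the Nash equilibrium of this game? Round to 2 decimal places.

70.72 hours

A player with share s gets back 6.1·s per unit contributed, so full contribution is dominant for anyone with s > 1/6.1 = 0.1639 and zero contribution is dominant for anyone below.
Player 1, Player 6 and Player 7 clear that bar, contributing 39 each; the remaining 7 contribute 0. Total contributed: 117.
Player 10 keeps 39 and receives 6.1 × 117 × 2/45 = 31.72 from the shared-equipment pool, for a payoff of 70.72.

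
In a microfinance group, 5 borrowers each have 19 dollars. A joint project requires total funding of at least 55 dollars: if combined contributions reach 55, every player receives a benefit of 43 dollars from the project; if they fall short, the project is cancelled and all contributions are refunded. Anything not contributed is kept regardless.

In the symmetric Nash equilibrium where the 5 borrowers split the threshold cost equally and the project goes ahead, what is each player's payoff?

Equal share of the threshold: 55/5 = 11.
At this profile no one gains by cutting their contribution: any cut drops the total below 55, the project is cancelled, contributions are refunded, and the deviator ends with 19, which is less than 19 − 11 + 43 = 51. Contributing more than 11 just wastes the excess. So contributing exactly 11 is a best response.
Each player's payoff: 19 − 11 + 43 = 51.

51 dollars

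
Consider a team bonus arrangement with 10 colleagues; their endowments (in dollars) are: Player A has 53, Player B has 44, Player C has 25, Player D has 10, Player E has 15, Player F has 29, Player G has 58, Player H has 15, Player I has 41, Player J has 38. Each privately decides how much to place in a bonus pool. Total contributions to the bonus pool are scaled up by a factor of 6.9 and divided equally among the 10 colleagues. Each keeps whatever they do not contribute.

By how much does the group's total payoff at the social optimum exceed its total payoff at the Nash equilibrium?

1935.20 dollars

The private return per contributed unit is 6.9/10 = 0.6900 < 1 for every player regardless of endowment, so the Nash equilibrium is zero contribution and the group total is Σ E_j = 53 + 44 + 25 + 10 + 15 + 29 + 58 + 15 + 41 + 38 = 328.
Each contributed unit returns 6.900 to the group, so the social optimum is full contribution by everyone: group total = 6.900 × 328 = 2263.20.
Efficiency loss = (6.900 − 1) × 328 = 1935.20.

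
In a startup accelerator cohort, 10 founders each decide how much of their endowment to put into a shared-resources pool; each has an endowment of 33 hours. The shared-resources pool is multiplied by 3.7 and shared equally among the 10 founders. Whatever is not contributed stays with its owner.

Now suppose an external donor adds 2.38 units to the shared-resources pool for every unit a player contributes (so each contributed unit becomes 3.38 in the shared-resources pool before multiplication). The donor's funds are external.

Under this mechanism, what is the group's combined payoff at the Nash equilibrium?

With the mechanism, a contributed unit returns 3.7 × 3.38 / 10 = 1.2506 per unit of net cost to the contributor — now above 1 — so contributing fully is weakly dominant for every player.
At the Nash equilibrium everyone contributes 33. Group total payoff = 3.7 × 3.38 × 330 = 4126.98.

4126.98 hours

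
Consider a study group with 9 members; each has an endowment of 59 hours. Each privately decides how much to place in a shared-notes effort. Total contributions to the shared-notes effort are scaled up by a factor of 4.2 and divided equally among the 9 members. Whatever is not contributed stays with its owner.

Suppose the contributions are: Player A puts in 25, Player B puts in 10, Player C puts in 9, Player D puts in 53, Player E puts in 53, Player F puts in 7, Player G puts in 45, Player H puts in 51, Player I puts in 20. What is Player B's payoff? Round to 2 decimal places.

Total contributed: 25 + 10 + 9 + 53 + 53 + 7 + 45 + 51 + 20 = 273.
Each receives 4.2 × 273 / 9 = 127.40 from the shared-notes effort.
Player B keeps 59 − 10 = 49, so Player B's payoff is 49 + 127.40 = 176.40.

176.40 hours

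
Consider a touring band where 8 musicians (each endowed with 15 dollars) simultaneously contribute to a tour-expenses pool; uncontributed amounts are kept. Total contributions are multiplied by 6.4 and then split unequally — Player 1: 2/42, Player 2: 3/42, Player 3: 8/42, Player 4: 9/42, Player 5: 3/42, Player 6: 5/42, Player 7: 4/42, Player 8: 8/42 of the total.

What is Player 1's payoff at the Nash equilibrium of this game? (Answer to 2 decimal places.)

A player with share s gets back 6.4·s per unit contributed, so full contribution is dominant for anyone with s > 1/6.4 = 0.1563 and zero contribution is dominant for anyone below.
Player 3, Player 4 and Player 8 are above the threshold, contributing 15 each; the remaining 5 contribute 0. Total contributed: 45.
Player 1 keeps 15 and receives 6.4 × 45 × 2/42 = 13.71 from the tour-expenses pool, for a payoff of 28.71.

28.71 dollars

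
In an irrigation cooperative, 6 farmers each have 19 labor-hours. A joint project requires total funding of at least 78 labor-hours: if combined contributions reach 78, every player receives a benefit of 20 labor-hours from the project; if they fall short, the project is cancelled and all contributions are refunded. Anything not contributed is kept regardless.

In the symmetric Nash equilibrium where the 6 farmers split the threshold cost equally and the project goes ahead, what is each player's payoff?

Equal share of the threshold: 78/6 = 13.
At this profile no one gains by cutting their contribution: any cut drops the total below 78, the project is cancelled, contributions are refunded, and the deviator ends with 19, which is less than 19 − 13 + 20 = 26. Contributing more than 13 just wastes the excess. So contributing exactly 13 is a best response.
Each player's payoff: 19 − 13 + 20 = 26.

26 labor-hours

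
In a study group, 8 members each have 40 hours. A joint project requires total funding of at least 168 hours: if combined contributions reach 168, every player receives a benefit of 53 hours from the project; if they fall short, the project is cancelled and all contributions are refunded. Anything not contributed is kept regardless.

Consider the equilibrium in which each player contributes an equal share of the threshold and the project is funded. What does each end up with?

Equal share of the threshold: 168/8 = 21.
At this profile no one gains by cutting their contribution: any cut drops the total below 168, the project is cancelled, contributions are refunded, and the deviator ends with 40, which is less than 40 − 21 + 53 = 72. Contributing more than 21 just wastes the excess. So contributing exactly 21 is a best response.
Each player's payoff: 40 − 21 + 53 = 72.

72 hours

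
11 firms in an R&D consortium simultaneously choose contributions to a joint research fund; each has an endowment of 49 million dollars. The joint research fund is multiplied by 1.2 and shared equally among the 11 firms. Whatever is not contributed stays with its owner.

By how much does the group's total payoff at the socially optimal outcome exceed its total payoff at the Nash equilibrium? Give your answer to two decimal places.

Each contributed unit returns 1.2/11 = 0.1091 to its contributor — below 1 — so contributing 0 is dominant for every player. At the Nash equilibrium everyone keeps their 49, and the group total is 11 × 49 = 539.
Each contributed unit returns 1.200 to the group as a whole (0.1091 to each of 11 players), which exceeds 1, so the social optimum is full contribution: group total = 1.200 × 539 = 646.80.
Efficiency loss = 646.80 − 539 = 107.80.

107.80 million dollars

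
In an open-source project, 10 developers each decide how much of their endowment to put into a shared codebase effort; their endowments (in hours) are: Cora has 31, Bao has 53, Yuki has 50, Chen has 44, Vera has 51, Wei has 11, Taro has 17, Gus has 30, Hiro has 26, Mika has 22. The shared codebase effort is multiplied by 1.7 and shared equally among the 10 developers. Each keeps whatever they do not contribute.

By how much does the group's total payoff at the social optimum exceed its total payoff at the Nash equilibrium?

234.50 hours

The private return per contributed unit is 1.7/10 = 0.1700 < 1 for every player regardless of endowment, so the Nash equilibrium is zero contribution and the group total is Σ E_j = 31 + 53 + 50 + 44 + 51 + 11 + 17 + 30 + 26 + 22 = 335.
Each contributed unit returns 1.700 to the group, so the social optimum is full contribution by everyone: group total = 1.700 × 335 = 569.50.
Efficiency loss = (1.700 − 1) × 335 = 234.50.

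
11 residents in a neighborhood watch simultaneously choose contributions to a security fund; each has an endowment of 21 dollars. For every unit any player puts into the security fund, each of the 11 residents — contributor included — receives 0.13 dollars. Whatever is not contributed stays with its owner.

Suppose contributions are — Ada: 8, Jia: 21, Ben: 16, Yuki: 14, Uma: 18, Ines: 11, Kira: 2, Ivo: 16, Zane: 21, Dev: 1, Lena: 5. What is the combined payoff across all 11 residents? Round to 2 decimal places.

288.19 dollars

Total contributed: 8 + 21 + 16 + 14 + 18 + 11 + 2 + 16 + 21 + 1 + 5 = 133; total kept: 11 × 21 − 133 = 98.
The security fund pays out 0.13 × 11 × 133 = 190.19 in aggregate.
Group total = 98 + 190.19 = 288.19.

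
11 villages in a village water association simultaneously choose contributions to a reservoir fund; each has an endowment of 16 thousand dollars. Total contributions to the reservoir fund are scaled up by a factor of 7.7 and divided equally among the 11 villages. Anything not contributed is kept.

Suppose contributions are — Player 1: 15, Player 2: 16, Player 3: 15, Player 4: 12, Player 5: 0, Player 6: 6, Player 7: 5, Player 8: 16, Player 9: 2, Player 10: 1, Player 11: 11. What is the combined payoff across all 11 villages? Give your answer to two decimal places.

Total contributed: 15 + 16 + 15 + 12 + 0 + 6 + 5 + 16 + 2 + 1 + 11 = 99; total kept: 11 × 16 − 99 = 77.
The reservoir fund pays out 7.7 × 99 = 762.30 in aggregate.
Group total = 77 + 762.30 = 839.30.

839.30 thousand dollars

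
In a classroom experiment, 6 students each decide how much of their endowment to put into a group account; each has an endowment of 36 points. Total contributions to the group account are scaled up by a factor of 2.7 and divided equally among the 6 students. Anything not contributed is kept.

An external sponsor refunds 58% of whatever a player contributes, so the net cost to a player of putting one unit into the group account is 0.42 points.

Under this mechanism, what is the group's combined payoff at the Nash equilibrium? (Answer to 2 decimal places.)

The effective private return per unit is now (2.7/6) / 0.42 = 1.0714 > 1, so every player's dominant strategy flips to full contribution.
So the Nash equilibrium is full contribution by all 6; the group earns 6 × (36 × 0.58 + 2.7 × 36) = 708.48.

708.48 points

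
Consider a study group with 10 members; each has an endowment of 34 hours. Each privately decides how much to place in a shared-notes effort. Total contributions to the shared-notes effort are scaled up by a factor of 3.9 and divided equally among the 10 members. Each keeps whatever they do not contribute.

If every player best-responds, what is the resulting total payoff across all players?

Each contributed unit returns 3.9/10 = 0.3900 to its contributor — below 1 — so contributing 0 is dominant for every player. At the Nash equilibrium everyone keeps their 34, and the group total is 10 × 34 = 340.

340.00 hours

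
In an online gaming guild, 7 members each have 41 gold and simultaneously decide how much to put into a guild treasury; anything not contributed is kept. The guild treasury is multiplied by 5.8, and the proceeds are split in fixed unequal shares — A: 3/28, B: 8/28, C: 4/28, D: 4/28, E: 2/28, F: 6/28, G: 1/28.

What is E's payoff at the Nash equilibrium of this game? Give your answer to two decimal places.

Player j's private return per contributed unit is 5.8 × (j's share). Contributing is weakly dominant for j when that share is at least 1/5.8 = 0.1724, and contributing 0 is dominant otherwise.
B and F are above the threshold, contributing 41 each; the remaining 5 contribute 0. Total contributed: 82.
E keeps 41 and receives 5.8 × 82 × 2/28 = 33.97 from the guild treasury, for a payoff of 74.97.

74.97 gold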